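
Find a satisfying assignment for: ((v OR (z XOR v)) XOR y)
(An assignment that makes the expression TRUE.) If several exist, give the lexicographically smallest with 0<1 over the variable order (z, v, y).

z=0, v=0, y=1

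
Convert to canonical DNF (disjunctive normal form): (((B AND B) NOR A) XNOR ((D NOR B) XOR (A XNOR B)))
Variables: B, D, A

(NOT B AND D AND NOT A) OR (NOT B AND D AND A) OR (B AND NOT D AND NOT A) OR (B AND D AND NOT A)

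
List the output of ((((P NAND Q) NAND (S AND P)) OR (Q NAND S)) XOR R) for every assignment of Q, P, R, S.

Q | P | R | S | Output
----------------------
0 | 0 | 0 | 0 | 1
0 | 0 | 0 | 1 | 1
0 | 0 | 1 | 0 | 0
0 | 0 | 1 | 1 | 0
0 | 1 | 0 | 0 | 1
0 | 1 | 0 | 1 | 1
0 | 1 | 1 | 0 | 0
0 | 1 | 1 | 1 | 0
1 | 0 | 0 | 0 | 1
1 | 0 | 0 | 1 | 1
1 | 0 | 1 | 0 | 0
1 | 0 | 1 | 1 | 0
1 | 1 | 0 | 0 | 1
1 | 1 | 0 | 1 | 1
1 | 1 | 1 | 0 | 0
1 | 1 | 1 | 1 | 0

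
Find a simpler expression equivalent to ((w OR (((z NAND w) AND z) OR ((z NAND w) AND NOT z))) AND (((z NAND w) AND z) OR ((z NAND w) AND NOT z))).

By absorption (E AND (E OR v) = E) then distribution ((E AND v) OR (E AND NOT v) = E):
= (z NAND w)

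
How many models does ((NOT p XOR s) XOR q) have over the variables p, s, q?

Satisfying assignments: (0,0,0), (0,1,1), (1,0,1), (1,1,0)
Count: 4 out of 8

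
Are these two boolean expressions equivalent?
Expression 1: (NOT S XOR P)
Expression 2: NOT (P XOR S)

Yes, they are equivalent — the two output columns agree on all 4 assignments:
S | P | Expression 1 | Expression 2
-----------------------------------
0 | 0 | 1 | 1
0 | 1 | 0 | 0
1 | 0 | 0 | 0
1 | 1 | 1 | 1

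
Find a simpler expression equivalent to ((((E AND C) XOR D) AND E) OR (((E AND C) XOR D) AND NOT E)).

By distribution ((E AND v) OR (E AND NOT v) = E):
= ((E AND C) XOR D)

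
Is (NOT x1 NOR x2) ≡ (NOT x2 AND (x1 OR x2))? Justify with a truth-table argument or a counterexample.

Yes, they are equivalent — the two output columns agree on all 4 assignments:
x1 | x2 | Expression 1 | Expression 2
-------------------------------------
0 | 0 | 0 | 0
0 | 1 | 0 | 0
1 | 0 | 1 | 1
1 | 1 | 0 | 0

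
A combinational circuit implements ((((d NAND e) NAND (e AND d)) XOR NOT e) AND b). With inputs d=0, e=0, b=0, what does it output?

Substituting: ((((0 NAND 0) NAND (0 AND 0)) XOR NOT 0) AND 0)
= 0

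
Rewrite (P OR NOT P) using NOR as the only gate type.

((P NOR (P NOR P)) NOR (P NOR (P NOR P)))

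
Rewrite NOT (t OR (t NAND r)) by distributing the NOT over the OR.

NOT t AND NOT (t NAND r)
De Morgan's: NOT(OR of terms) = AND of negations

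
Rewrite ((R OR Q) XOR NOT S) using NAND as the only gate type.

((((R NAND R) NAND (Q NAND Q)) NAND (((R NAND R) NAND (Q NAND Q)) NAND (S NAND S))) NAND ((S NAND S) NAND (((R NAND R) NAND (Q NAND Q)) NAND (S NAND S))))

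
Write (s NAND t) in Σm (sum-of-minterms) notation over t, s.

Σm(0, 1, 2) = (NOT t AND NOT s) OR (NOT t AND s) OR (t AND NOT s)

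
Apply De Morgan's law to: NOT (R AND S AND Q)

NOT R OR NOT S OR NOT Q
De Morgan's: NOT(AND of terms) = OR of negations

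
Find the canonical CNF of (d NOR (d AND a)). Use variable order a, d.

(a OR NOT d) AND (NOT a OR NOT d)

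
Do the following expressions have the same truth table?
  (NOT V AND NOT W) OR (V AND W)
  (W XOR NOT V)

Yes, they are equivalent — the two output columns agree on all 4 assignments:
V | W | Expression 1 | Expression 2
-----------------------------------
0 | 0 | 1 | 1
0 | 1 | 0 | 0
1 | 0 | 0 | 0
1 | 1 | 1 | 1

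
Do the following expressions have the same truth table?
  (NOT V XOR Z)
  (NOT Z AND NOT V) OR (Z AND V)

Yes, they are equivalent — the two output columns agree on all 4 assignments:
Z | V | Expression 1 | Expression 2
-----------------------------------
0 | 0 | 1 | 1
0 | 1 | 0 | 0
1 | 0 | 0 | 0
1 | 1 | 1 | 1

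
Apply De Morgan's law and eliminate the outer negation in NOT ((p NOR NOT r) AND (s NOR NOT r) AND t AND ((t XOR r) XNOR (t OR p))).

NOT (p NOR NOT r) OR NOT (s NOR NOT r) OR NOT t OR NOT ((t XOR r) XNOR (t OR p))
De Morgan's: NOT(AND of terms) = OR of negations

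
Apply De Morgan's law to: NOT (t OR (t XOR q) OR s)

NOT t AND NOT (t XOR q) AND NOT s
De Morgan's: NOT(OR of terms) = AND of negations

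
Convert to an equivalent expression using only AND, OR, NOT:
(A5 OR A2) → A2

NOT (A5 OR A2) OR A2
(Implication elimination: A → B = NOT A OR B)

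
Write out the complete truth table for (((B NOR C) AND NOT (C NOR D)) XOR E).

B | E | D | C | Output
----------------------
0 | 0 | 0 | 0 | 0
0 | 0 | 0 | 1 | 0
0 | 0 | 1 | 0 | 1
0 | 0 | 1 | 1 | 0
0 | 1 | 0 | 0 | 1
0 | 1 | 0 | 1 | 1
0 | 1 | 1 | 0 | 0
0 | 1 | 1 | 1 | 1
1 | 0 | 0 | 0 | 0
1 | 0 | 0 | 1 | 0
1 | 0 | 1 | 0 | 0
1 | 0 | 1 | 1 | 0
1 | 1 | 0 | 0 | 1
1 | 1 | 0 | 1 | 1
1 | 1 | 1 | 0 | 1
1 | 1 | 1 | 1 | 1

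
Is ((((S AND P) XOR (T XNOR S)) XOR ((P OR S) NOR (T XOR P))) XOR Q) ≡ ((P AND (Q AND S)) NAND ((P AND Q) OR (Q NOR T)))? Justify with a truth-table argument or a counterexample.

No. Counterexample: with Q=0, P=0, S=0, T=0, Expression 1 = 0 but Expression 2 = 1.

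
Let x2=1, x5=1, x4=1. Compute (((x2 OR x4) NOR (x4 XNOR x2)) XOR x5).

Substituting: (((1 OR 1) NOR (1 XNOR 1)) XOR 1)
= 1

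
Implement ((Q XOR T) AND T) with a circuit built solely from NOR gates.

((((((Q NOR T) NOR (Q NOR T)) NOR ((Q NOR T) NOR (Q NOR T))) NOR ((((Q NOR Q) NOR (T NOR T)) NOR ((Q NOR Q) NOR (T NOR T))) NOR (((Q NOR Q) NOR (T NOR T)) NOR ((Q NOR Q) NOR (T NOR T))))) NOR ((((Q NOR T) NOR (Q NOR T)) NOR ((Q NOR T) NOR (Q NOR T))) NOR ((((Q NOR Q) NOR (T NOR T)) NOR ((Q NOR Q) NOR (T NOR T))) NOR (((Q NOR Q) NOR (T NOR T)) NOR ((Q NOR Q) NOR (T NOR T)))))) NOR (T NOR T))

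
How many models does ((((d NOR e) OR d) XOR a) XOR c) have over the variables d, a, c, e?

Satisfying assignments: (0,0,0,0), (0,0,1,1), (0,1,0,1), (0,1,1,0), (1,0,0,0), (1,0,0,1), (1,1,1,0), (1,1,1,1)
Count: 8 out of 16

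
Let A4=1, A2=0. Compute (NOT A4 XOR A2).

Substituting: (NOT 1 XOR 0)
= 0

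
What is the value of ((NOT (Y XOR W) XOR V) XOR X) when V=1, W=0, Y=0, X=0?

Substituting: ((NOT (0 XOR 0) XOR 1) XOR 0)
= 0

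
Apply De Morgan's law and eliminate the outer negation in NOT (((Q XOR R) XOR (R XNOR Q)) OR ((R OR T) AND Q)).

NOT ((Q XOR R) XOR (R XNOR Q)) AND NOT ((R OR T) AND Q)
De Morgan's: NOT(OR of terms) = AND of negations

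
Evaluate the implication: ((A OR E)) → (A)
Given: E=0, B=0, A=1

Antecedent ((A OR E)) = 1; consequent (A) = 1.
1 → 1 = 1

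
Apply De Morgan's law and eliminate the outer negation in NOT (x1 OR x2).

NOT x1 AND NOT x2
De Morgan's: NOT(OR of terms) = AND of negations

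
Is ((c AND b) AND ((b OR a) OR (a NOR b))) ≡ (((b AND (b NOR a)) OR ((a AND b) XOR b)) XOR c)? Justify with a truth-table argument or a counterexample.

No. Counterexample: with a=0, c=0, b=1, Expression 1 = 0 but Expression 2 = 1.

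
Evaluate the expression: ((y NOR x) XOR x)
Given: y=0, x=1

Substituting: ((0 NOR 1) XOR 1)
= 1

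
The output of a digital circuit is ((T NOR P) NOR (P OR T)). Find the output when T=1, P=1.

Substituting: ((1 NOR 1) NOR (1 OR 1))
= 0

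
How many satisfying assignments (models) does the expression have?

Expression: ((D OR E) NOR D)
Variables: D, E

Satisfying assignments: (0,0)
Count: 1 out of 4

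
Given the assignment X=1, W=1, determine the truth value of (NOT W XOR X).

Substituting: (NOT 1 XOR 1)
= 1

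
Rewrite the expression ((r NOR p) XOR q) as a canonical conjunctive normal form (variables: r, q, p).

(r OR q OR NOT p) AND (r OR NOT q OR p) AND (NOT r OR q OR p) AND (NOT r OR q OR NOT p)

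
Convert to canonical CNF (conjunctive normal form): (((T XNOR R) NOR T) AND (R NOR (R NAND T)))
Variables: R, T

(R OR T) AND (R OR NOT T) AND (NOT R OR T) AND (NOT R OR NOT T)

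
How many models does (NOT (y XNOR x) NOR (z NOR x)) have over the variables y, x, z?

Satisfying assignments: (0,0,1), (1,1,0), (1,1,1)
Count: 3 out of 8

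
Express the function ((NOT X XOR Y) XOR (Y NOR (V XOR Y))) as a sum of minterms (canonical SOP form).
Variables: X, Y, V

Σm(1, 4, 6, 7) = (NOT X AND NOT Y AND V) OR (X AND NOT Y AND NOT V) OR (X AND Y AND NOT V) OR (X AND Y AND V)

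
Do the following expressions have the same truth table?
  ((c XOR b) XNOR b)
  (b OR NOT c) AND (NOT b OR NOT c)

Yes, they are equivalent — the two output columns agree on all 4 assignments:
b | c | Expression 1 | Expression 2
-----------------------------------
0 | 0 | 1 | 1
0 | 1 | 0 | 0
1 | 0 | 1 | 1
1 | 1 | 0 | 0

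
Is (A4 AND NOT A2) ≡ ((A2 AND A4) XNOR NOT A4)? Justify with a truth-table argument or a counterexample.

Yes, they are equivalent — the two output columns agree on all 4 assignments:
A4 | A2 | Expression 1 | Expression 2
-------------------------------------
0 | 0 | 0 | 0
0 | 1 | 0 | 0
1 | 0 | 1 | 1
1 | 1 | 0 | 0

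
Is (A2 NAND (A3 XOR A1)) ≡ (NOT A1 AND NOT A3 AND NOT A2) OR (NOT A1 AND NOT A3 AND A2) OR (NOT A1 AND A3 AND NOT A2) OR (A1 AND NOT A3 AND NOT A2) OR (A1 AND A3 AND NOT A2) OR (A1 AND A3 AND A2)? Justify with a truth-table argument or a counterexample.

Yes, they are equivalent — the two output columns agree on all 8 assignments:
A1 | A3 | A2 | Expression 1 | Expression 2
------------------------------------------
0 | 0 | 0 | 1 | 1
0 | 0 | 1 | 1 | 1
0 | 1 | 0 | 1 | 1
0 | 1 | 1 | 0 | 0
1 | 0 | 0 | 1 | 1
1 | 0 | 1 | 0 | 0
1 | 1 | 0 | 1 | 1
1 | 1 | 1 | 1 | 1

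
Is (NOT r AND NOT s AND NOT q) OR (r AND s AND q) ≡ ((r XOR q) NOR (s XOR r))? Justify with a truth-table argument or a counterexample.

Yes, they are equivalent — the two output columns agree on all 8 assignments:
r | s | q | Expression 1 | Expression 2
---------------------------------------
0 | 0 | 0 | 1 | 1
0 | 0 | 1 | 0 | 0
0 | 1 | 0 | 0 | 0
0 | 1 | 1 | 0 | 0
1 | 0 | 0 | 0 | 0
1 | 0 | 1 | 0 | 0
1 | 1 | 0 | 0 | 0
1 | 1 | 1 | 1 | 1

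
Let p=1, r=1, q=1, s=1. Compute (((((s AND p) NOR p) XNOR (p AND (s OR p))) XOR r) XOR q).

Substituting: (((((1 AND 1) NOR 1) XNOR (1 AND (1 OR 1))) XOR 1) XOR 1)
= 0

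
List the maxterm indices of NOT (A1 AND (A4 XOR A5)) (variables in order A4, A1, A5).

ΠM(3, 6) = (A4 OR NOT A1 OR NOT A5) AND (NOT A4 OR NOT A1 OR A5)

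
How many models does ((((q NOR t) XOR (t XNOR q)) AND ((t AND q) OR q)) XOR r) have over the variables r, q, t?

Satisfying assignments: (0,1,1), (1,0,0), (1,0,1), (1,1,0)
Count: 4 out of 8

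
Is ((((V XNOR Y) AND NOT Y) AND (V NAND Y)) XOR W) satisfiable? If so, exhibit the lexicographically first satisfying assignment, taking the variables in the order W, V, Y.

W=0, V=0, Y=0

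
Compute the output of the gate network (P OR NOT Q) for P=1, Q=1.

Substituting: (1 OR NOT 1)
= 1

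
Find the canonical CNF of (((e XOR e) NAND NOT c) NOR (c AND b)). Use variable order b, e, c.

(b OR e OR c) AND (b OR e OR NOT c) AND (b OR NOT e OR c) AND (b OR NOT e OR NOT c) AND (NOT b OR e OR c) AND (NOT b OR e OR NOT c) AND (NOT b OR NOT e OR c) AND (NOT b OR NOT e OR NOT c)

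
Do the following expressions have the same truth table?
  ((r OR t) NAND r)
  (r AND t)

No. Counterexample: with t=0, r=0, Expression 1 = 1 but Expression 2 = 0.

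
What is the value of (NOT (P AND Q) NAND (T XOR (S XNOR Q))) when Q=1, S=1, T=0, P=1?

Substituting: (NOT (1 AND 1) NAND (0 XOR (1 XNOR 1)))
= 1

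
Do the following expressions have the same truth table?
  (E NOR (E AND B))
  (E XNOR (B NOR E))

No. Counterexample: with E=0, B=0, Expression 1 = 1 but Expression 2 = 0.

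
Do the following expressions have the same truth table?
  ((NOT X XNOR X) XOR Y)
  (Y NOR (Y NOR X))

No. Counterexample: with Y=0, X=1, Expression 1 = 0 but Expression 2 = 1.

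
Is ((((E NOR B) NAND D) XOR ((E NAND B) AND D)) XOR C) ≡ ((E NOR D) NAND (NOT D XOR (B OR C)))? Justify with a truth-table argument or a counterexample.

No. Counterexample: with E=0, D=0, C=0, B=0, Expression 1 = 1 but Expression 2 = 0.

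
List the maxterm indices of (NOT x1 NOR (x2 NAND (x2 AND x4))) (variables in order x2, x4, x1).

ΠM(0, 1, 2, 3, 4, 5, 6) = (x2 OR x4 OR x1) AND (x2 OR x4 OR NOT x1) AND (x2 OR NOT x4 OR x1) AND (x2 OR NOT x4 OR NOT x1) AND (NOT x2 OR x4 OR x1) AND (NOT x2 OR x4 OR NOT x1) AND (NOT x2 OR NOT x4 OR x1)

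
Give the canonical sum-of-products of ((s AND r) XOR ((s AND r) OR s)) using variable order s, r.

Σm(2) = (s AND NOT r)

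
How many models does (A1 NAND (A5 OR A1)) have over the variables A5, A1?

Satisfying assignments: (0,0), (1,0)
Count: 2 out of 4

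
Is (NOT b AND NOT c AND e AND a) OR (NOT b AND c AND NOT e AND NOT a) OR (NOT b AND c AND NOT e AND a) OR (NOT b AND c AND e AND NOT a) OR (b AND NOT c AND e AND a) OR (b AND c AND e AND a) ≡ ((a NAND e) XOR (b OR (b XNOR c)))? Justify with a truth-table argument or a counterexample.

Yes, they are equivalent — the two output columns agree on all 16 assignments:
b | c | e | a | Expression 1 | Expression 2
-------------------------------------------
0 | 0 | 0 | 0 | 0 | 0
0 | 0 | 0 | 1 | 0 | 0
0 | 0 | 1 | 0 | 0 | 0
0 | 0 | 1 | 1 | 1 | 1
0 | 1 | 0 | 0 | 1 | 1
0 | 1 | 0 | 1 | 1 | 1
0 | 1 | 1 | 0 | 1 | 1
0 | 1 | 1 | 1 | 0 | 0
1 | 0 | 0 | 0 | 0 | 0
1 | 0 | 0 | 1 | 0 | 0
1 | 0 | 1 | 0 | 0 | 0
1 | 0 | 1 | 1 | 1 | 1
1 | 1 | 0 | 0 | 0 | 0
1 | 1 | 0 | 1 | 0 | 0
1 | 1 | 1 | 0 | 0 | 0
1 | 1 | 1 | 1 | 1 | 1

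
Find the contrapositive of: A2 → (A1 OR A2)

Contrapositive: NOT (A1 OR A2) → NOT A2
Note: A statement and its contrapositive are logically equivalent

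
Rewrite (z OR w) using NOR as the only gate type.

((z NOR w) NOR (z NOR w))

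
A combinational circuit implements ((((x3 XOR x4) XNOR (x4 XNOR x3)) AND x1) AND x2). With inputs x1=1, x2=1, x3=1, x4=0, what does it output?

Substituting: ((((1 XOR 0) XNOR (0 XNOR 1)) AND 1) AND 1)
= 0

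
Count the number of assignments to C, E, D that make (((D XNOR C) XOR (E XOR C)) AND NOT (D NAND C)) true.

Satisfying assignments: (1,1,1)
Count: 1 out of 8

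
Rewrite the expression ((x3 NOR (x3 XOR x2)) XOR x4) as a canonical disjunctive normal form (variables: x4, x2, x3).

(NOT x4 AND NOT x2 AND NOT x3) OR (x4 AND NOT x2 AND x3) OR (x4 AND x2 AND NOT x3) OR (x4 AND x2 AND x3)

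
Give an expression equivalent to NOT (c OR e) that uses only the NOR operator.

(((c NOR e) NOR (c NOR e)) NOR ((c NOR e) NOR (c NOR e)))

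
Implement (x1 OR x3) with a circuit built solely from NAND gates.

((x1 NAND x1) NAND (x3 NAND x3))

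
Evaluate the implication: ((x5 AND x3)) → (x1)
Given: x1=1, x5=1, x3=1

Antecedent ((x5 AND x3)) = 1; consequent (x1) = 1.
1 → 1 = 1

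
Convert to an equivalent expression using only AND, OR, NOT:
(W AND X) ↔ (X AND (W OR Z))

((W AND X) AND (X AND (W OR Z))) OR (NOT (W AND X) AND NOT (X AND (W OR Z)))
(Biconditional = both true or both false)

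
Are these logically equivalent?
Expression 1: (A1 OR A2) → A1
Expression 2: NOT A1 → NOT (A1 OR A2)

Yes, Contrapositive is always equivalent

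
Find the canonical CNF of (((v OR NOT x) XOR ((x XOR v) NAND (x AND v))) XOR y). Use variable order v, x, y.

(v OR x OR y) AND (v OR NOT x OR NOT y) AND (NOT v OR x OR y) AND (NOT v OR NOT x OR y)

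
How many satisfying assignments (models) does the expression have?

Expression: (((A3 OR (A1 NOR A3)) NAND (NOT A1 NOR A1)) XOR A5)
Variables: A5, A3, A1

Satisfying assignments: (0,0,0), (0,0,1), (0,1,0), (0,1,1)
Count: 4 out of 8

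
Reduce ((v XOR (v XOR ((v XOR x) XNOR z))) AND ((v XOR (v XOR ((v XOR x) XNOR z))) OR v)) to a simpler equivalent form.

By absorption (E AND (E OR v) = E) then XOR self-cancellation ((E XOR v) XOR v = E):
= ((v XOR x) XNOR z)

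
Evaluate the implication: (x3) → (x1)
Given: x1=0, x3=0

Antecedent (x3) = 0; consequent (x1) = 0.
0 → 0 = 1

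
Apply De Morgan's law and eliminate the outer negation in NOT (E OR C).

NOT E AND NOT C
De Morgan's: NOT(OR of terms) = AND of negations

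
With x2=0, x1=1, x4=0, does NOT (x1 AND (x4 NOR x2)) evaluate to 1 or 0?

Substituting: NOT (1 AND (0 NOR 0))
= 0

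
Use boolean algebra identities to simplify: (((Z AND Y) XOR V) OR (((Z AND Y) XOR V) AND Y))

By absorption (E OR (E AND v) = E):
= ((Z AND Y) XOR V)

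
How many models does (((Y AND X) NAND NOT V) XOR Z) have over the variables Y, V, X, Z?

Satisfying assignments: (0,0,0,0), (0,0,1,0), (0,1,0,0), (0,1,1,0), (1,0,0,0), (1,0,1,1), (1,1,0,0), (1,1,1,0)
Count: 8 out of 16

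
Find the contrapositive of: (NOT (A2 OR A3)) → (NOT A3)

Contrapositive: A3 → (A2 OR A3)
Note: A statement and its contrapositive are logically equivalent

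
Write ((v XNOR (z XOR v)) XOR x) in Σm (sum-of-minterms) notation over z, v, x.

Σm(0, 2, 5, 7) = (NOT z AND NOT v AND NOT x) OR (NOT z AND v AND NOT x) OR (z AND NOT v AND x) OR (z AND v AND x)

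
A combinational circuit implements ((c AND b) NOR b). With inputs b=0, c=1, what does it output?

Substituting: ((1 AND 0) NOR 0)
= 1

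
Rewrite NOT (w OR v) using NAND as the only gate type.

(((w NAND w) NAND (v NAND v)) NAND ((w NAND w) NAND (v NAND v)))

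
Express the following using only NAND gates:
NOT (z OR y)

(((z NAND z) NAND (y NAND y)) NAND ((z NAND z) NAND (y NAND y)))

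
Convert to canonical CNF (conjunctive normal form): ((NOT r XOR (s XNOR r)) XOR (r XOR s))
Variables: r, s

(r OR s) AND (r OR NOT s)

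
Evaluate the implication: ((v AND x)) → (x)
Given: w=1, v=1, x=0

Antecedent ((v AND x)) = 0; consequent (x) = 0.
0 → 0 = 1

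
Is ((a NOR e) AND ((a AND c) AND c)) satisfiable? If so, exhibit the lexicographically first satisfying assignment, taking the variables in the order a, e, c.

UNSATISFIABLE - no assignment makes this expression true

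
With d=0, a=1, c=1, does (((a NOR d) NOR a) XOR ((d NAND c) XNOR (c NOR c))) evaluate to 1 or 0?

Substituting: (((1 NOR 0) NOR 1) XOR ((0 NAND 1) XNOR (1 NOR 1)))
= 0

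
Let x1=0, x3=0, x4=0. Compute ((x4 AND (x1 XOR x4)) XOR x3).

Substituting: ((0 AND (0 XOR 0)) XOR 0)
= 0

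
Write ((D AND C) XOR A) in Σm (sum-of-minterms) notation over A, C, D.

Σm(3, 4, 5, 6) = (NOT A AND C AND D) OR (A AND NOT C AND NOT D) OR (A AND NOT C AND D) OR (A AND C AND NOT D)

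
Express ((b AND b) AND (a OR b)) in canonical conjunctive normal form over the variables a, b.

(a OR b) AND (NOT a OR b)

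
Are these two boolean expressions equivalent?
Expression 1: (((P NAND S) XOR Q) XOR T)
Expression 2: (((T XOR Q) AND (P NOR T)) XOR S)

No. Counterexample: with Q=0, S=0, P=0, T=0, Expression 1 = 1 but Expression 2 = 0.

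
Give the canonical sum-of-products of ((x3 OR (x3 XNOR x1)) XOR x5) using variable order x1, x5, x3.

Σm(0, 1, 5, 6) = (NOT x1 AND NOT x5 AND NOT x3) OR (NOT x1 AND NOT x5 AND x3) OR (x1 AND NOT x5 AND x3) OR (x1 AND x5 AND NOT x3)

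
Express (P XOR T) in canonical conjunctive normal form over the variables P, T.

(P OR T) AND (NOT P OR NOT T)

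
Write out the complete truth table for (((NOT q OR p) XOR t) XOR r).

q | p | t | r | Output
----------------------
0 | 0 | 0 | 0 | 1
0 | 0 | 0 | 1 | 0
0 | 0 | 1 | 0 | 0
0 | 0 | 1 | 1 | 1
0 | 1 | 0 | 0 | 1
0 | 1 | 0 | 1 | 0
0 | 1 | 1 | 0 | 0
0 | 1 | 1 | 1 | 1
1 | 0 | 0 | 0 | 0
1 | 0 | 0 | 1 | 1
1 | 0 | 1 | 0 | 1
1 | 0 | 1 | 1 | 0
1 | 1 | 0 | 0 | 1
1 | 1 | 0 | 1 | 0
1 | 1 | 1 | 0 | 0
1 | 1 | 1 | 1 | 1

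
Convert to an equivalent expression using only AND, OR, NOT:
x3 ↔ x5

(x3 AND x5) OR (NOT x3 AND NOT x5)
(Biconditional = both true or both false)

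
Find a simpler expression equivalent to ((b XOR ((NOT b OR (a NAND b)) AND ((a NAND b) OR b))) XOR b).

By XOR self-cancellation ((E XOR v) XOR v = E) then distribution ((E OR v) AND (E OR NOT v) = E):
= (a NAND b)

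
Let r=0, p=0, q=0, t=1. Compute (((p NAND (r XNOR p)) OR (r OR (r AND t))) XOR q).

Substituting: (((0 NAND (0 XNOR 0)) OR (0 OR (0 AND 1))) XOR 0)
= 1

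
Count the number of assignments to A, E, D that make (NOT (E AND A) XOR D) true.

Satisfying assignments: (0,0,0), (0,1,0), (1,0,0), (1,1,1)
Count: 4 out of 8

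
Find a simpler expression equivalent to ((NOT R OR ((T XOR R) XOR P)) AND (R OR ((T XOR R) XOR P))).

By distribution ((E OR v) AND (E OR NOT v) = E):
= ((T XOR R) XOR P)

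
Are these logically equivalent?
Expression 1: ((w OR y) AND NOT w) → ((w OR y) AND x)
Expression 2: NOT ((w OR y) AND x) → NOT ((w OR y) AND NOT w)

Yes, Contrapositive is always equivalent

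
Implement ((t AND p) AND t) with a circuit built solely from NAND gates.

((((t NAND p) NAND (t NAND p)) NAND t) NAND (((t NAND p) NAND (t NAND p)) NAND t))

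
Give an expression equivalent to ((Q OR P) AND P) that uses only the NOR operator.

((((Q NOR P) NOR (Q NOR P)) NOR ((Q NOR P) NOR (Q NOR P))) NOR (P NOR P))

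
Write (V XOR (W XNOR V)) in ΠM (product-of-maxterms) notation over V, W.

ΠM(1, 3) = (V OR NOT W) AND (NOT V OR NOT W)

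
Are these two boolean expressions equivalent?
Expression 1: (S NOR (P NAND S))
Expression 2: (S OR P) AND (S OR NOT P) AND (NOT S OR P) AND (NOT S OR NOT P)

Yes, they are equivalent — the two output columns agree on all 4 assignments:
S | P | Expression 1 | Expression 2
-----------------------------------
0 | 0 | 0 | 0
0 | 1 | 0 | 0
1 | 0 | 0 | 0
1 | 1 | 0 | 0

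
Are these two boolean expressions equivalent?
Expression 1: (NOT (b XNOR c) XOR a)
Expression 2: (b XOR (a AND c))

No. Counterexample: with b=0, a=0, c=1, Expression 1 = 1 but Expression 2 = 0.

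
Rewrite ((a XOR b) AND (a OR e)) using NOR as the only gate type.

((((((a NOR b) NOR (a NOR b)) NOR ((a NOR b) NOR (a NOR b))) NOR ((((a NOR a) NOR (b NOR b)) NOR ((a NOR a) NOR (b NOR b))) NOR (((a NOR a) NOR (b NOR b)) NOR ((a NOR a) NOR (b NOR b))))) NOR ((((a NOR b) NOR (a NOR b)) NOR ((a NOR b) NOR (a NOR b))) NOR ((((a NOR a) NOR (b NOR b)) NOR ((a NOR a) NOR (b NOR b))) NOR (((a NOR a) NOR (b NOR b)) NOR ((a NOR a) NOR (b NOR b)))))) NOR (((a NOR e) NOR (a NOR e)) NOR ((a NOR e) NOR (a NOR e))))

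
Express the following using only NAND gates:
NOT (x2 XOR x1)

(((x2 NAND (x2 NAND x1)) NAND (x1 NAND (x2 NAND x1))) NAND ((x2 NAND (x2 NAND x1)) NAND (x1 NAND (x2 NAND x1))))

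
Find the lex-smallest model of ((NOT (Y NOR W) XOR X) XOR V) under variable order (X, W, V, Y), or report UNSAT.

X=0, W=0, V=0, Y=1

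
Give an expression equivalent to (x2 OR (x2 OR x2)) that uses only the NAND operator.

((x2 NAND x2) NAND (((x2 NAND x2) NAND (x2 NAND x2)) NAND ((x2 NAND x2) NAND (x2 NAND x2))))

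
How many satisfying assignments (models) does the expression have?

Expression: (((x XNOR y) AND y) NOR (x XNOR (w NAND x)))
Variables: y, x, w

Satisfying assignments: (0,0,0), (0,0,1), (0,1,1), (1,0,0), (1,0,1)
Count: 5 out of 8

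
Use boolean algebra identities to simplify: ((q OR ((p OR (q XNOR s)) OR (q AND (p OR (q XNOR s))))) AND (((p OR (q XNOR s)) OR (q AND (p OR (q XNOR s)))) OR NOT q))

By distribution ((E OR v) AND (E OR NOT v) = E) then absorption (E OR (E AND v) = E):
= (p OR (q XNOR s))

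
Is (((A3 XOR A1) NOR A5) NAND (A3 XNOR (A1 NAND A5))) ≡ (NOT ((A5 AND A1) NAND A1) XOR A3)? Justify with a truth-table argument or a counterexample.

No. Counterexample: with A5=0, A3=0, A1=0, Expression 1 = 1 but Expression 2 = 0.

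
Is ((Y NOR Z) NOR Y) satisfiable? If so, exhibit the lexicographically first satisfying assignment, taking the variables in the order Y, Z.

Y=0, Z=1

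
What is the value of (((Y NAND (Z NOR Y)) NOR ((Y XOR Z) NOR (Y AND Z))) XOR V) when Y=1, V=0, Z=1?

Substituting: (((1 NAND (1 NOR 1)) NOR ((1 XOR 1) NOR (1 AND 1))) XOR 0)
= 0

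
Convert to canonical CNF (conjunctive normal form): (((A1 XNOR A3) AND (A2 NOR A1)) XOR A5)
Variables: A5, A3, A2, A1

(A5 OR A3 OR A2 OR NOT A1) AND (A5 OR A3 OR NOT A2 OR A1) AND (A5 OR A3 OR NOT A2 OR NOT A1) AND (A5 OR NOT A3 OR A2 OR A1) AND (A5 OR NOT A3 OR A2 OR NOT A1) AND (A5 OR NOT A3 OR NOT A2 OR A1) AND (A5 OR NOT A3 OR NOT A2 OR NOT A1) AND (NOT A5 OR A3 OR A2 OR A1)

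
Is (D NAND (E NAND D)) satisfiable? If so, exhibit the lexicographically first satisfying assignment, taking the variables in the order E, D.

E=0, D=0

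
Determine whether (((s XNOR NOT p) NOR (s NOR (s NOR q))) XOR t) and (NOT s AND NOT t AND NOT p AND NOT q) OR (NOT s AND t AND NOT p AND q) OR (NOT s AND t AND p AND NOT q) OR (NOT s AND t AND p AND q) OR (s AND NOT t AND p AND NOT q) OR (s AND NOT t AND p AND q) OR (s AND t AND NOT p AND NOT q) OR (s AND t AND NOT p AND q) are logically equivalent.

Yes, they are equivalent — the two output columns agree on all 16 assignments:
s | t | p | q | Expression 1 | Expression 2
-------------------------------------------
0 | 0 | 0 | 0 | 1 | 1
0 | 0 | 0 | 1 | 0 | 0
0 | 0 | 1 | 0 | 0 | 0
0 | 0 | 1 | 1 | 0 | 0
0 | 1 | 0 | 0 | 0 | 0
0 | 1 | 0 | 1 | 1 | 1
0 | 1 | 1 | 0 | 1 | 1
0 | 1 | 1 | 1 | 1 | 1
1 | 0 | 0 | 0 | 0 | 0
1 | 0 | 0 | 1 | 0 | 0
1 | 0 | 1 | 0 | 1 | 1
1 | 0 | 1 | 1 | 1 | 1
1 | 1 | 0 | 0 | 1 | 1
1 | 1 | 0 | 1 | 1 | 1
1 | 1 | 1 | 0 | 0 | 0
1 | 1 | 1 | 1 | 0 | 0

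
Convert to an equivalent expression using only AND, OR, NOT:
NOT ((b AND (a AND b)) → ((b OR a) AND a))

(b AND (a AND b)) AND NOT ((b OR a) AND a)
(Negated implication: NOT(A → B) = A AND NOT B)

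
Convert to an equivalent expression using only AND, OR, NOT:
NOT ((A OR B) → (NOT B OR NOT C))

(A OR B) AND NOT (NOT B OR NOT C)
(Negated implication: NOT(A → B) = A AND NOT B)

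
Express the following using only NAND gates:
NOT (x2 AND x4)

(((x2 NAND x4) NAND (x2 NAND x4)) NAND ((x2 NAND x4) NAND (x2 NAND x4)))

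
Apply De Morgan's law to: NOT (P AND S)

NOT P OR NOT S
De Morgan's: NOT(AND of terms) = OR of negations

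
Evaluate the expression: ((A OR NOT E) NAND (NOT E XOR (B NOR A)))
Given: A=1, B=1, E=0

Substituting: ((1 OR NOT 0) NAND (NOT 0 XOR (1 NOR 1)))
= 0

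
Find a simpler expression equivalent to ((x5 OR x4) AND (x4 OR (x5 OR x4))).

By absorption (E AND (E OR v) = E):
= (x5 OR x4)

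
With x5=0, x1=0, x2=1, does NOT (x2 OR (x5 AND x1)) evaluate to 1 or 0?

Substituting: NOT (1 OR (0 AND 0))
= 0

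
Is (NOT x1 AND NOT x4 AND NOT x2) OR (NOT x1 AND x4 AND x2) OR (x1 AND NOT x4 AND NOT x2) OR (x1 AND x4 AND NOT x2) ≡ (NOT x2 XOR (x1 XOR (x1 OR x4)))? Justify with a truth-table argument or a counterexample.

Yes, they are equivalent — the two output columns agree on all 8 assignments:
x1 | x4 | x2 | Expression 1 | Expression 2
------------------------------------------
0 | 0 | 0 | 1 | 1
0 | 0 | 1 | 0 | 0
0 | 1 | 0 | 0 | 0
0 | 1 | 1 | 1 | 1
1 | 0 | 0 | 1 | 1
1 | 0 | 1 | 0 | 0
1 | 1 | 0 | 1 | 1
1 | 1 | 1 | 0 | 0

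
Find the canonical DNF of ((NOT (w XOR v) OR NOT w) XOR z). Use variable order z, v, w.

(NOT z AND NOT v AND NOT w) OR (NOT z AND v AND NOT w) OR (NOT z AND v AND w) OR (z AND NOT v AND w)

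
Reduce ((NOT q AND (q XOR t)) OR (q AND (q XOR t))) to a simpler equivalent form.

By distribution ((E AND v) OR (E AND NOT v) = E):
= (q XOR t)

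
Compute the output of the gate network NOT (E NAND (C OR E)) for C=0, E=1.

Substituting: NOT (1 NAND (0 OR 1))
= 1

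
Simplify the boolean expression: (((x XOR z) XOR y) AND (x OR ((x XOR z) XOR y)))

By absorption (E AND (E OR v) = E):
= ((x XOR z) XOR y)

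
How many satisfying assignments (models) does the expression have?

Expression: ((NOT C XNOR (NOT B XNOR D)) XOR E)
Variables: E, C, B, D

Satisfying assignments: (0,0,0,1), (0,0,1,0), (0,1,0,0), (0,1,1,1), (1,0,0,0), (1,0,1,1), (1,1,0,1), (1,1,1,0)
Count: 8 out of 16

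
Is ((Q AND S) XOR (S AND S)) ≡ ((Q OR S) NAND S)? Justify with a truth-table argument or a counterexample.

No. Counterexample: with Q=0, S=0, Expression 1 = 0 but Expression 2 = 1.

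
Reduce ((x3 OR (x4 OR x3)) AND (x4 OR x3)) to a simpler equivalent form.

By absorption (E AND (E OR v) = E):
= (x4 OR x3)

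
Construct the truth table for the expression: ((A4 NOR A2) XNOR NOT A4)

A4 | A2 | Output
----------------
0 | 0 | 1
0 | 1 | 0
1 | 0 | 1
1 | 1 | 1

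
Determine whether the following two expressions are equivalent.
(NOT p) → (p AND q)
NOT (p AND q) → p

Yes, Contrapositive is always equivalent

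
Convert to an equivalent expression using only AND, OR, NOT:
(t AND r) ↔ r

((t AND r) AND r) OR (NOT (t AND r) AND NOT r)
(Biconditional = both true or both false)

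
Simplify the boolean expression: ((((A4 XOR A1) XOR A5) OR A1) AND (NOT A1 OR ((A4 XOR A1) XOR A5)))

By distribution ((E OR v) AND (E OR NOT v) = E):
= ((A4 XOR A1) XOR A5)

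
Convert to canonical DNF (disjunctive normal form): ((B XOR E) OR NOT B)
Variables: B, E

(NOT B AND NOT E) OR (NOT B AND E) OR (B AND NOT E)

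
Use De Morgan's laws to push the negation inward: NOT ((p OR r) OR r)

NOT (p OR r) AND NOT r
De Morgan's: NOT(OR of terms) = AND of negations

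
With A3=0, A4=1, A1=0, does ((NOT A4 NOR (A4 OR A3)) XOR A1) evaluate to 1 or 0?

Substituting: ((NOT 1 NOR (1 OR 0)) XOR 0)
= 0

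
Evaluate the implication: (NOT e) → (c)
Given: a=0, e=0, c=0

Antecedent (NOT e) = 1; consequent (c) = 0.
1 → 0 = 0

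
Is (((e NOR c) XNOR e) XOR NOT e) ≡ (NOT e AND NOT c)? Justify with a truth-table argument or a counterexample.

Yes, they are equivalent — the two output columns agree on all 4 assignments:
e | c | Expression 1 | Expression 2
-----------------------------------
0 | 0 | 1 | 1
0 | 1 | 0 | 0
1 | 0 | 0 | 0
1 | 1 | 0 | 0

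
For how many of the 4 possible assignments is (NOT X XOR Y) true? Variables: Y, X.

Satisfying assignments: (0,0), (1,1)
Count: 2 out of 4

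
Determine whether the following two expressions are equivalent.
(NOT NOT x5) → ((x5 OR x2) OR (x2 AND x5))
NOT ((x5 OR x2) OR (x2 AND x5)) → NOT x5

Yes, Contrapositive is always equivalent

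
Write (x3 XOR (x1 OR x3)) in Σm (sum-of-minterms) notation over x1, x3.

Σm(2) = (x1 AND NOT x3)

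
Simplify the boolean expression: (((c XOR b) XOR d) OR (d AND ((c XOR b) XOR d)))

By absorption (E OR (E AND v) = E):
= ((c XOR b) XOR d)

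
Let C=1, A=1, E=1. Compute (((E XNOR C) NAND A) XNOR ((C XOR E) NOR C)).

Substituting: (((1 XNOR 1) NAND 1) XNOR ((1 XOR 1) NOR 1))
= 1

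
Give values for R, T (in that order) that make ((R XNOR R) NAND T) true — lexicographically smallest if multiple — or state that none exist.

R=0, T=0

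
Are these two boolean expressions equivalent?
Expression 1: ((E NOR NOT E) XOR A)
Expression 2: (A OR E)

No. Counterexample: with A=0, E=1, Expression 1 = 0 but Expression 2 = 1.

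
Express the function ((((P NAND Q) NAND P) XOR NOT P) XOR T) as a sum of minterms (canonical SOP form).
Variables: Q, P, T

Σm(1, 3, 5, 6) = (NOT Q AND NOT P AND T) OR (NOT Q AND P AND T) OR (Q AND NOT P AND T) OR (Q AND P AND NOT T)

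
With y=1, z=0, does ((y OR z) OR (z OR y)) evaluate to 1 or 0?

Substituting: ((1 OR 0) OR (0 OR 1))
= 1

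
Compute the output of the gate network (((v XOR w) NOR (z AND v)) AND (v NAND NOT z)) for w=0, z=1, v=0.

Substituting: (((0 XOR 0) NOR (1 AND 0)) AND (0 NAND NOT 1))
= 1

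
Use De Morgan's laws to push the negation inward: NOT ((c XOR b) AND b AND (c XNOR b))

NOT (c XOR b) OR NOT b OR NOT (c XNOR b)
De Morgan's: NOT(AND of terms) = OR of negations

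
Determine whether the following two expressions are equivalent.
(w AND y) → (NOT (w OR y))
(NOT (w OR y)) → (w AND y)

No, Converse is not equivalent to original (counterexample: y=0, v=0, w=0)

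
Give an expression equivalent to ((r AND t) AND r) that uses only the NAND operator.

((((r NAND t) NAND (r NAND t)) NAND r) NAND (((r NAND t) NAND (r NAND t)) NAND r))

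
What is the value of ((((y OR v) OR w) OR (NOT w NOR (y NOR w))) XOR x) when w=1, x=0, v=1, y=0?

Substituting: ((((0 OR 1) OR 1) OR (NOT 1 NOR (0 NOR 1))) XOR 0)
= 1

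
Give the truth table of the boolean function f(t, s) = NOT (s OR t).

t | s | Output
--------------
0 | 0 | 1
0 | 1 | 0
1 | 0 | 0
1 | 1 | 0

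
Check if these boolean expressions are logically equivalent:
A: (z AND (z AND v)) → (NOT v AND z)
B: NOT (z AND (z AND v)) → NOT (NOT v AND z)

No, Inverse is not equivalent to original (counterexample: v=0, z=1)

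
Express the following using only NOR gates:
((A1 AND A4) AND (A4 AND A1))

((((A1 NOR A1) NOR (A4 NOR A4)) NOR ((A1 NOR A1) NOR (A4 NOR A4))) NOR (((A4 NOR A4) NOR (A1 NOR A1)) NOR ((A4 NOR A4) NOR (A1 NOR A1))))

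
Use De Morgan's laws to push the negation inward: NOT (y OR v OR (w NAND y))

NOT y AND NOT v AND NOT (w NAND y)
De Morgan's: NOT(OR of terms) = AND of negations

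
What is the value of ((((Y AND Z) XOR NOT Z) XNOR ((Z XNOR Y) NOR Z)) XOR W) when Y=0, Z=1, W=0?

Substituting: ((((0 AND 1) XOR NOT 1) XNOR ((1 XNOR 0) NOR 1)) XOR 0)
= 1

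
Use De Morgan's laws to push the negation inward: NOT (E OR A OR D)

NOT E AND NOT A AND NOT D
De Morgan's: NOT(OR of terms) = AND of negations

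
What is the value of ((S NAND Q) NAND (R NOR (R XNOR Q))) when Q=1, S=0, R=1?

Substituting: ((0 NAND 1) NAND (1 NOR (1 XNOR 1)))
= 1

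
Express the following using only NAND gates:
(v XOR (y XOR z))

((v NAND (v NAND ((y NAND (y NAND z)) NAND (z NAND (y NAND z))))) NAND (((y NAND (y NAND z)) NAND (z NAND (y NAND z))) NAND (v NAND ((y NAND (y NAND z)) NAND (z NAND (y NAND z))))))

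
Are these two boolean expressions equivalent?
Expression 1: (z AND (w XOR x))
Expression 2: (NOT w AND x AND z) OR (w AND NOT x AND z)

Yes, they are equivalent — the two output columns agree on all 8 assignments:
w | x | z | Expression 1 | Expression 2
---------------------------------------
0 | 0 | 0 | 0 | 0
0 | 0 | 1 | 0 | 0
0 | 1 | 0 | 0 | 0
0 | 1 | 1 | 1 | 1
1 | 0 | 0 | 0 | 0
1 | 0 | 1 | 1 | 1
1 | 1 | 0 | 0 | 0
1 | 1 | 1 | 0 | 0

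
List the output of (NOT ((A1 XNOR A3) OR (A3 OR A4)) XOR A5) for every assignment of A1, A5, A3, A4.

A1 | A5 | A3 | A4 | Output
--------------------------
0 | 0 | 0 | 0 | 0
0 | 0 | 0 | 1 | 0
0 | 0 | 1 | 0 | 0
0 | 0 | 1 | 1 | 0
0 | 1 | 0 | 0 | 1
0 | 1 | 0 | 1 | 1
0 | 1 | 1 | 0 | 1
0 | 1 | 1 | 1 | 1
1 | 0 | 0 | 0 | 1
1 | 0 | 0 | 1 | 0
1 | 0 | 1 | 0 | 0
1 | 0 | 1 | 1 | 0
1 | 1 | 0 | 0 | 0
1 | 1 | 0 | 1 | 1
1 | 1 | 1 | 0 | 1
1 | 1 | 1 | 1 | 1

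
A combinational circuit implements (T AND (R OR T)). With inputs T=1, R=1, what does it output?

Substituting: (1 AND (1 OR 1))
= 1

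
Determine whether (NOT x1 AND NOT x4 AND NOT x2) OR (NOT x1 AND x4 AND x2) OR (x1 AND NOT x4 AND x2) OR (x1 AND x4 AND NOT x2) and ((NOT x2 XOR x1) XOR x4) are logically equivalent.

Yes, they are equivalent — the two output columns agree on all 8 assignments:
x1 | x4 | x2 | Expression 1 | Expression 2
------------------------------------------
0 | 0 | 0 | 1 | 1
0 | 0 | 1 | 0 | 0
0 | 1 | 0 | 0 | 0
0 | 1 | 1 | 1 | 1
1 | 0 | 0 | 0 | 0
1 | 0 | 1 | 1 | 1
1 | 1 | 0 | 1 | 1
1 | 1 | 1 | 0 | 0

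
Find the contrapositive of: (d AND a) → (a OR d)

Contrapositive: NOT (a OR d) → NOT (d AND a)
Note: A statement and its contrapositive are logically equivalent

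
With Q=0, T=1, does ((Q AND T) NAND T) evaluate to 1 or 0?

Substituting: ((0 AND 1) NAND 1)
= 1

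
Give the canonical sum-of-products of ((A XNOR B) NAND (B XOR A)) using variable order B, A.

Σm(0, 1, 2, 3) = (NOT B AND NOT A) OR (NOT B AND A) OR (B AND NOT A) OR (B AND A)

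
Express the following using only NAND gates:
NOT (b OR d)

(((b NAND b) NAND (d NAND d)) NAND ((b NAND b) NAND (d NAND d)))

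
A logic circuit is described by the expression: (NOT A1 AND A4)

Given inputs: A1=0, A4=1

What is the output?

Substituting: (NOT 0 AND 1)
= 1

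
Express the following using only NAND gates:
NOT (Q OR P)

(((Q NAND Q) NAND (P NAND P)) NAND ((Q NAND Q) NAND (P NAND P)))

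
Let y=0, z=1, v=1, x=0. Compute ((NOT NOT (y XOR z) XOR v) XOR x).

Substituting: ((NOT NOT (0 XOR 1) XOR 1) XOR 0)
= 0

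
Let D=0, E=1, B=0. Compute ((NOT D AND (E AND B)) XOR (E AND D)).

Substituting: ((NOT 0 AND (1 AND 0)) XOR (1 AND 0))
= 0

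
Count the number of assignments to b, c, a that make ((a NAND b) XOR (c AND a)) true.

Satisfying assignments: (0,0,0), (0,0,1), (0,1,0), (1,0,0), (1,1,0), (1,1,1)
Count: 6 out of 8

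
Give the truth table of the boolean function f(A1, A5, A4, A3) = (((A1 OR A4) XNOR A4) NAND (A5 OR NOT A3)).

A1 | A5 | A4 | A3 | Output
--------------------------
0 | 0 | 0 | 0 | 0
0 | 0 | 0 | 1 | 1
0 | 0 | 1 | 0 | 0
0 | 0 | 1 | 1 | 1
0 | 1 | 0 | 0 | 0
0 | 1 | 0 | 1 | 0
0 | 1 | 1 | 0 | 0
0 | 1 | 1 | 1 | 0
1 | 0 | 0 | 0 | 1
1 | 0 | 0 | 1 | 1
1 | 0 | 1 | 0 | 0
1 | 0 | 1 | 1 | 1
1 | 1 | 0 | 0 | 1
1 | 1 | 0 | 1 | 1
1 | 1 | 1 | 0 | 0
1 | 1 | 1 | 1 | 0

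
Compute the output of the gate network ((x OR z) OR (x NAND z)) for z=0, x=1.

Substituting: ((1 OR 0) OR (1 NAND 0))
= 1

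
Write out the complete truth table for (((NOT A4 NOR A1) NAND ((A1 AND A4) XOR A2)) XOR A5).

A2 | A5 | A1 | A4 | Output
--------------------------
0 | 0 | 0 | 0 | 1
0 | 0 | 0 | 1 | 1
0 | 0 | 1 | 0 | 1
0 | 0 | 1 | 1 | 1
0 | 1 | 0 | 0 | 0
0 | 1 | 0 | 1 | 0
0 | 1 | 1 | 0 | 0
0 | 1 | 1 | 1 | 0
1 | 0 | 0 | 0 | 1
1 | 0 | 0 | 1 | 0
1 | 0 | 1 | 0 | 1
1 | 0 | 1 | 1 | 1
1 | 1 | 0 | 0 | 0
1 | 1 | 0 | 1 | 1
1 | 1 | 1 | 0 | 0
1 | 1 | 1 | 1 | 0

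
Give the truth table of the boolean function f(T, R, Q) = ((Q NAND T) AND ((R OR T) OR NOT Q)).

T | R | Q | Output
------------------
0 | 0 | 0 | 1
0 | 0 | 1 | 0
0 | 1 | 0 | 1
0 | 1 | 1 | 1
1 | 0 | 0 | 1
1 | 0 | 1 | 0
1 | 1 | 0 | 1
1 | 1 | 1 | 0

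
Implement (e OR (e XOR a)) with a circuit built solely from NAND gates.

((e NAND e) NAND (((e NAND (e NAND a)) NAND (a NAND (e NAND a))) NAND ((e NAND (e NAND a)) NAND (a NAND (e NAND a)))))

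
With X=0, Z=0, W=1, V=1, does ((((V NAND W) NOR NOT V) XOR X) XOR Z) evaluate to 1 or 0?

Substituting: ((((1 NAND 1) NOR NOT 1) XOR 0) XOR 0)
= 1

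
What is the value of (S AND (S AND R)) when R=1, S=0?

Substituting: (0 AND (0 AND 1))
= 0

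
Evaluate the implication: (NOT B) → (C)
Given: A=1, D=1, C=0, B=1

Antecedent (NOT B) = 0; consequent (C) = 0.
0 → 0 = 1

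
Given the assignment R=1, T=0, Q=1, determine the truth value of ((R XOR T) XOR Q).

Substituting: ((1 XOR 0) XOR 1)
= 0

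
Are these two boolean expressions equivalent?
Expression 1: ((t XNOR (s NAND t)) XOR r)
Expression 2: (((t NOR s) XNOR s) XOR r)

Yes, they are equivalent — the two output columns agree on all 8 assignments:
s | r | t | Expression 1 | Expression 2
---------------------------------------
0 | 0 | 0 | 0 | 0
0 | 0 | 1 | 1 | 1
0 | 1 | 0 | 1 | 1
0 | 1 | 1 | 0 | 0
1 | 0 | 0 | 0 | 0
1 | 0 | 1 | 0 | 0
1 | 1 | 0 | 1 | 1
1 | 1 | 1 | 1 | 1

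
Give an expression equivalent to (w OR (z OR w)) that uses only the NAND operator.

((w NAND w) NAND (((z NAND z) NAND (w NAND w)) NAND ((z NAND z) NAND (w NAND w))))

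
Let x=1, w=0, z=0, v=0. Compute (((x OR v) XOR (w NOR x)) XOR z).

Substituting: (((1 OR 0) XOR (0 NOR 1)) XOR 0)
= 1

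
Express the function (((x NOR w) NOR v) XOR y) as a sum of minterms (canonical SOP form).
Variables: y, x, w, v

Σm(2, 4, 6, 8, 9, 11, 13, 15) = (NOT y AND NOT x AND w AND NOT v) OR (NOT y AND x AND NOT w AND NOT v) OR (NOT y AND x AND w AND NOT v) OR (y AND NOT x AND NOT w AND NOT v) OR (y AND NOT x AND NOT w AND v) OR (y AND NOT x AND w AND v) OR (y AND x AND NOT w AND v) OR (y AND x AND w AND v)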